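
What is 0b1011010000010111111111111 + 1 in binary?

The trailing 12 digits are 1 (max in base 2), so adding 1 cascades: they roll to 0 and the next digit up increments.

0b1011010000011000000000000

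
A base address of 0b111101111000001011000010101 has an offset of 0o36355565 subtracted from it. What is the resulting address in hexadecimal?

0x7423AA0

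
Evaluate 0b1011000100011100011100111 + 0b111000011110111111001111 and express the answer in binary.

0b10010001000010100010110110

Add column by column in base 2, right to left:
  1+1 = 0 carry 1
  1+1+1 = 1 carry 1
  1+1+1 = 1 carry 1
  0+1+1 = 0 carry 1
  0+0+1 = 1
  1+0 = 1
  1+1 = 0 carry 1
  1+1+1 = 1 carry 1
  0+1+1 = 0 carry 1
  0+1+1 = 0 carry 1
  0+1+1 = 0 carry 1
  1+1+1 = 1 carry 1
  1+0+1 = 0 carry 1
  1+1+1 = 1 carry 1
  0+1+1 = 0 carry 1
  0+1+1 = 0 carry 1
  0+1+1 = 0 carry 1
  1+0+1 = 0 carry 1
  0+0+1 = 1
  0+0 = 0
  0+0 = 0
  1+1 = 0 carry 1
  1+1+1 = 1 carry 1
  0+1+1 = 0 carry 1
  1+0+1 = 0 carry 1
  final carry 1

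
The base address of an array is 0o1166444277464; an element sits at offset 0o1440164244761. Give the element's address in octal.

0o2626630544445

Add column by column in base 8, right to left:
  4+1 = 5
  6+6 = 4 carry 1
  4+7+1 = 4 carry 1
  7+4+1 = 4 carry 1
  7+4+1 = 4 carry 1
  2+2+1 = 5
  4+4 = 0 carry 1
  4+6+1 = 3 carry 1
  4+1+1 = 6
  6+0 = 6
  6+4 = 2 carry 1
  1+4+1 = 6
  1+1 = 2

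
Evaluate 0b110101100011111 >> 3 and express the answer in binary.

Right shift by 3: drop the 3 least-significant bits.

0b110101100011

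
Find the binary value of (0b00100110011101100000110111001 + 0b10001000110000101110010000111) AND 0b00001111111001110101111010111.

0b1111001000000101001000000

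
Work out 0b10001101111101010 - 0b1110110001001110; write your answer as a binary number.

0b10111110011100

Subtract column by column in base 2:
  0-0 → 0
  1-1 → 0
  0-1 → 1 (borrow)
  1-1-1 → 1 (borrow)
  0-0-1 → 1 (borrow)
  1-0-1 → 0
  1-1 → 0
  1-0 → 1
  1-0 → 1
  1-0 → 1
  0-1 → 1 (borrow)
  1-1-1 → 1 (borrow)
  1-0-1 → 0
  0-1 → 1 (borrow)
  0-1-1 → 0 (borrow)
  0-1-1 → 0 (borrow)
  1-0-1 → 0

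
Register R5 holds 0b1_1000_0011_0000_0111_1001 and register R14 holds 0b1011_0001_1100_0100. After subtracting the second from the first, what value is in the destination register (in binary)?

0b101110111111010110101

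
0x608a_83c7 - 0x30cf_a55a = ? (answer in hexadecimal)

0x2fbade6d

Subtract column by column in base 16:
  7-a → d (borrow)
  c-5-1 → 6
  3-5 → e (borrow)
  8-a-1 → d (borrow)
  a-f-1 → a (borrow)
  8-c-1 → b (borrow)
  0-0-1 → f (borrow)
  6-3-1 → 2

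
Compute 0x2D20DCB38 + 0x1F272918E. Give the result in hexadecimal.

0x4C4805CC6

Add column by column in base 16, right to left:
  8+E = 6 carry 1
  3+8+1 = C
  B+1 = C
  C+9 = 5 carry 1
  D+2+1 = 0 carry 1
  0+7+1 = 8
  2+2 = 4
  D+F = C carry 1
  2+1+1 = 4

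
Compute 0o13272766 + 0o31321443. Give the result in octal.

Add column by column in base 8, right to left:
  6+3 = 1 carry 1
  6+4+1 = 3 carry 1
  7+4+1 = 4 carry 1
  2+1+1 = 4
  7+2 = 1 carry 1
  2+3+1 = 6
  3+1 = 4
  1+3 = 4

0o44614431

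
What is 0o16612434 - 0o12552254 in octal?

0o4040160

Subtract column by column in base 8:
  4-4 → 0
  3-5 → 6 (borrow)
  4-2-1 → 1
  2-2 → 0
  1-5 → 4 (borrow)
  6-5-1 → 0
  6-2 → 4
  1-1 → 0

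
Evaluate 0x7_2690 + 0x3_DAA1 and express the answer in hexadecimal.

0xB0131

Add column by column in base 16, right to left:
  0+1 = 1
  9+A = 3 carry 1
  6+A+1 = 1 carry 1
  2+D+1 = 0 carry 1
  7+3+1 = B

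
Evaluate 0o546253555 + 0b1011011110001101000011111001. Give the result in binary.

0b10001000100100010100001100110

0o546253555 = 0b101100110010101011101101101 in binary.
Add column by column in base 2, right to left:
  1+1 = 0 carry 1
  0+0+1 = 1
  1+0 = 1
  1+1 = 0 carry 1
  0+1+1 = 0 carry 1
  1+1+1 = 1 carry 1
  1+1+1 = 1 carry 1
  0+1+1 = 0 carry 1
  1+0+1 = 0 carry 1
  1+0+1 = 0 carry 1
  1+0+1 = 0 carry 1
  0+0+1 = 1
  1+1 = 0 carry 1
  0+0+1 = 1
  1+1 = 0 carry 1
  0+1+1 = 0 carry 1
  1+0+1 = 0 carry 1
  0+0+1 = 1
  0+0 = 0
  1+1 = 0 carry 1
  1+1+1 = 1 carry 1
  0+1+1 = 0 carry 1
  0+1+1 = 0 carry 1
  1+0+1 = 0 carry 1
  1+1+1 = 1 carry 1
  0+1+1 = 0 carry 1
  1+0+1 = 0 carry 1
  0+1+1 = 0 carry 1
  final carry 1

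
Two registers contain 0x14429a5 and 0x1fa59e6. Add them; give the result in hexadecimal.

0x33e838b

Add column by column in base 16, right to left:
  5+6 = b
  a+e = 8 carry 1
  9+9+1 = 3 carry 1
  2+5+1 = 8
  4+a = e
  4+f = 3 carry 1
  1+1+1 = 3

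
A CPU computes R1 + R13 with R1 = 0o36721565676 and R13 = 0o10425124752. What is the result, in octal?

0o47346712650

Add column by column in base 8, right to left:
  6+2 = 0 carry 1
  7+5+1 = 5 carry 1
  6+7+1 = 6 carry 1
  5+4+1 = 2 carry 1
  6+2+1 = 1 carry 1
  5+1+1 = 7
  1+5 = 6
  2+2 = 4
  7+4 = 3 carry 1
  6+0+1 = 7
  3+1 = 4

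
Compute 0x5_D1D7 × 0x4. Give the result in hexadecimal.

Multiply each base-16 digit by 4, carrying:
  7×4 = 28 → write C carry 1
  D×4+1 = 53 → write 5 carry 3
  1×4+3 = 7 → write 7
  D×4 = 52 → write 4 carry 3
  5×4+3 = 23 → write 7 carry 1
  remaining carry: 1

0x17475C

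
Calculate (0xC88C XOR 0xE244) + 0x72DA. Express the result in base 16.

0x9DA2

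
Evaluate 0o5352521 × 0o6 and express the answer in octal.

0o40577746

Multiply each base-8 digit by 6, carrying:
  1×6 = 6 → write 6
  2×6 = 12 → write 4 carry 1
  5×6+1 = 31 → write 7 carry 3
  2×6+3 = 15 → write 7 carry 1
  5×6+1 = 31 → write 7 carry 3
  3×6+3 = 21 → write 5 carry 2
  5×6+2 = 32 → write 0 carry 4
  remaining carry: 4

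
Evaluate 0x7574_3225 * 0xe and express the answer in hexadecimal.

Multiply each base-16 digit by 14, carrying:
  5×14 = 70 → write 6 carry 4
  2×14+4 = 32 → write 0 carry 2
  2×14+2 = 30 → write e carry 1
  3×14+1 = 43 → write b carry 2
  4×14+2 = 58 → write a carry 3
  7×14+3 = 101 → write 5 carry 6
  5×14+6 = 76 → write c carry 4
  7×14+4 = 102 → write 6 carry 6
  remaining carry: 6

0x66c5abe06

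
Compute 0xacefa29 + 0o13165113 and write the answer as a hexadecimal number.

0xafbe474

0o13165113 = 0x2cea4b in hexadecimal.
Add column by column in base 16, right to left:
  9+b = 4 carry 1
  2+4+1 = 7
  a+a = 4 carry 1
  f+e+1 = e carry 1
  e+c+1 = b carry 1
  c+2+1 = f
  a+0 = a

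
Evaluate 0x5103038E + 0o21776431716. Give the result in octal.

0x5103038E = 0o12100601616 in octal.
Add column by column in base 8, right to left:
  6+6 = 4 carry 1
  1+1+1 = 3
  6+7 = 5 carry 1
  1+1+1 = 3
  0+3 = 3
  6+4 = 2 carry 1
  0+6+1 = 7
  0+7 = 7
  1+7 = 0 carry 1
  2+1+1 = 4
  1+2 = 3

0o34077233534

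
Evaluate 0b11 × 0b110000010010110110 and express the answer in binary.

Multiply each base-2 digit by 3, carrying:
  0×3 = 0 → write 0
  1×3 = 3 → write 1 carry 1
  1×3+1 = 4 → write 0 carry 2
  0×3+2 = 2 → write 0 carry 1
  1×3+1 = 4 → write 0 carry 2
  1×3+2 = 5 → write 1 carry 2
  0×3+2 = 2 → write 0 carry 1
  1×3+1 = 4 → write 0 carry 2
  0×3+2 = 2 → write 0 carry 1
  0×3+1 = 1 → write 1
  1×3 = 3 → write 1 carry 1
  0×3+1 = 1 → write 1
  0×3 = 0 → write 0
  0×3 = 0 → write 0
  0×3 = 0 → write 0
  0×3 = 0 → write 0
  1×3 = 3 → write 1 carry 1
  1×3+1 = 4 → write 0 carry 2
  remaining carry: 10

0b10010000111000100010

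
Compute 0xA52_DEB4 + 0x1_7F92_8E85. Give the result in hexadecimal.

Add column by column in base 16, right to left:
  4+5 = 9
  B+8 = 3 carry 1
  E+E+1 = D carry 1
  D+8+1 = 6 carry 1
  2+2+1 = 5
  5+9 = E
  A+F = 9 carry 1
  0+7+1 = 8
  0+1 = 1

0x189E56D39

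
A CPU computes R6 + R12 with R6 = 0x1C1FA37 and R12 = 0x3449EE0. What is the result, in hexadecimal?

0x5069917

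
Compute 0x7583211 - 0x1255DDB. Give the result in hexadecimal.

Subtract column by column in base 16:
  1-B → 6 (borrow)
  1-D-1 → 3 (borrow)
  2-D-1 → 4 (borrow)
  3-5-1 → D (borrow)
  8-5-1 → 2
  5-2 → 3
  7-1 → 6

0x632D436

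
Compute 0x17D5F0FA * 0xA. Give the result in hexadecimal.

Multiply each base-16 digit by 10, carrying:
  A×10 = 100 → write 4 carry 6
  F×10+6 = 156 → write C carry 9
  0×10+9 = 9 → write 9
  F×10 = 150 → write 6 carry 9
  5×10+9 = 59 → write B carry 3
  D×10+3 = 133 → write 5 carry 8
  7×10+8 = 78 → write E carry 4
  1×10+4 = 14 → write E

0xEE5B69C4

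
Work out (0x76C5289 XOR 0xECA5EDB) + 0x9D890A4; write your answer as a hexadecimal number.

0x137E9CF6

First 0x76C5289 XOR 0xECA5EDB = 0x9A60C52.
Add column by column in base 16, right to left:
  2+4 = 6
  5+A = F
  C+0 = C
  0+9 = 9
  6+8 = E
  A+D = 7 carry 1
  9+9+1 = 3 carry 1
  final carry 1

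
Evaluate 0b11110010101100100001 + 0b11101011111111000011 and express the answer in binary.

Add column by column in base 2, right to left:
  1+1 = 0 carry 1
  0+1+1 = 0 carry 1
  0+0+1 = 1
  0+0 = 0
  0+0 = 0
  1+0 = 1
  0+1 = 1
  0+1 = 1
  1+1 = 0 carry 1
  1+1+1 = 1 carry 1
  0+1+1 = 0 carry 1
  1+1+1 = 1 carry 1
  0+1+1 = 0 carry 1
  1+1+1 = 1 carry 1
  0+0+1 = 1
  0+1 = 1
  1+0 = 1
  1+1 = 0 carry 1
  1+1+1 = 1 carry 1
  1+1+1 = 1 carry 1
  final carry 1

0b111011110101011100100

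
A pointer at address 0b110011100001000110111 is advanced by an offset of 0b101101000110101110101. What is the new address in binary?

0b1100000100111110101100

Add column by column in base 2, right to left:
  1+1 = 0 carry 1
  1+0+1 = 0 carry 1
  1+1+1 = 1 carry 1
  0+0+1 = 1
  1+1 = 0 carry 1
  1+1+1 = 1 carry 1
  0+1+1 = 0 carry 1
  0+0+1 = 1
  0+1 = 1
  1+0 = 1
  0+1 = 1
  0+1 = 1
  0+0 = 0
  0+0 = 0
  1+0 = 1
  1+1 = 0 carry 1
  1+0+1 = 0 carry 1
  0+1+1 = 0 carry 1
  0+1+1 = 0 carry 1
  1+0+1 = 0 carry 1
  1+1+1 = 1 carry 1
  final carry 1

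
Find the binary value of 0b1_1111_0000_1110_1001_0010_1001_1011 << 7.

Left shift by 7: append 7 zero bits.

0b111110000111010010010100110110000000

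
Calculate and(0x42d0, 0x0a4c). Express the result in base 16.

AND each hex digit independently (no carries):
  4&0=0, 2&a=2, d&4=4, 0&c=0

0x0240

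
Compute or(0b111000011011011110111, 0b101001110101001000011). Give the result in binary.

OR bit by bit (1 where either bit is 1):
  111000011011011110111
| 101001110101001000011
= 111001111111011110111

0b111001111111011110111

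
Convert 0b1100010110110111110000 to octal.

Group the bits in threes: 001 100 010 110 110 111 110 000 → 14266760.

0o14266760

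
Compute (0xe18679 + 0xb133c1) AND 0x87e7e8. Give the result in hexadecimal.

Add column by column in base 16, right to left:
  9+1 = a
  7+c = 3 carry 1
  6+3+1 = a
  8+3 = b
  1+1 = 2
  e+b = 9 carry 1
  final carry 1
Sum = 0x192ba3a; now AND with 0x87e7e8:
  1&0=0, 9&8=8, 2&7=2, b&e=a, a&7=2, 3&e=2, a&8=8

0x82a228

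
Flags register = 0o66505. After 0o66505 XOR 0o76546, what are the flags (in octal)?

XOR each oct digit independently (no carries):
  6^7=1, 6^6=0, 5^5=0, 0^4=4, 5^6=3

0o10043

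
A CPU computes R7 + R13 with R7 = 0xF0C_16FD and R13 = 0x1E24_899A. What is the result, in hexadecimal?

0x2D30A097

Add column by column in base 16, right to left:
  D+A = 7 carry 1
  F+9+1 = 9 carry 1
  6+9+1 = 0 carry 1
  1+8+1 = A
  C+4 = 0 carry 1
  0+2+1 = 3
  F+E = D carry 1
  0+1+1 = 2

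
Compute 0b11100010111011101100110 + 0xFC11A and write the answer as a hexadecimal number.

0x813880

0b11100010111011101100110 = 0x717766 in hexadecimal.
Add column by column in base 16, right to left:
  6+A = 0 carry 1
  6+1+1 = 8
  7+1 = 8
  7+C = 3 carry 1
  1+F+1 = 1 carry 1
  7+0+1 = 8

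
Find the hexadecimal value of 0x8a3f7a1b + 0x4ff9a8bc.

Add column by column in base 16, right to left:
  b+c = 7 carry 1
  1+b+1 = d
  a+8 = 2 carry 1
  7+a+1 = 2 carry 1
  f+9+1 = 9 carry 1
  3+f+1 = 3 carry 1
  a+f+1 = a carry 1
  8+4+1 = d

0xda3922d7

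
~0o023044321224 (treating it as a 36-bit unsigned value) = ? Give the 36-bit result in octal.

0o754733456553

Each oct digit d becomes 7−d:
  0→7, 2→5, 3→4, 0→7, 4→3, 4→3, 3→4, 2→5, 1→6, 2→5, 2→5, 4→3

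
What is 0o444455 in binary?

Each octal digit is 3 bits: 4=100 4=100 4=100 4=100 5=101 5=101.

0b100100100100101101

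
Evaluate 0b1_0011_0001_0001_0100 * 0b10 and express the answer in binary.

Multiply each base-2 digit by 2, carrying:
  0×2 = 0 → write 0
  0×2 = 0 → write 0
  1×2 = 2 → write 0 carry 1
  0×2+1 = 1 → write 1
  1×2 = 2 → write 0 carry 1
  0×2+1 = 1 → write 1
  0×2 = 0 → write 0
  0×2 = 0 → write 0
  1×2 = 2 → write 0 carry 1
  0×2+1 = 1 → write 1
  0×2 = 0 → write 0
  0×2 = 0 → write 0
  1×2 = 2 → write 0 carry 1
  1×2+1 = 3 → write 1 carry 1
  0×2+1 = 1 → write 1
  0×2 = 0 → write 0
  1×2 = 2 → write 0 carry 1
  remaining carry: 1

0b100110001000101000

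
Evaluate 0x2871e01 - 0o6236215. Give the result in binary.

0x2871e01 = 0b10100001110001111000000001 in binary.
0o6236215 = 0b110010011110010001101 in binary.
Subtract column by column in base 2:
  1-1 → 0
  0-0 → 0
  0-1 → 1 (borrow)
  0-1-1 → 0 (borrow)
  0-0-1 → 1 (borrow)
  0-0-1 → 1 (borrow)
  0-0-1 → 1 (borrow)
  0-1-1 → 0 (borrow)
  0-0-1 → 1 (borrow)
  1-0-1 → 0
  1-1 → 0
  1-1 → 0
  1-1 → 0
  0-1 → 1 (borrow)
  0-0-1 → 1 (borrow)
  0-0-1 → 1 (borrow)
  1-1-1 → 1 (borrow)
  1-0-1 → 0
  1-0 → 1
  0-1 → 1 (borrow)
  0-1-1 → 0 (borrow)
  0-0-1 → 1 (borrow)
  0-0-1 → 1 (borrow)
  1-0-1 → 0
  0-0 → 0
  1-0 → 1

0b10011011011110000101110100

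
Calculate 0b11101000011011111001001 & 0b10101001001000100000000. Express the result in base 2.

0b10101000001000100000000

AND bit by bit (1 only where both bits are 1):
  11101000011011111001001
& 10101001001000100000000
= 10101000001000100000000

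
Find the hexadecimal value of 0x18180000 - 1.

0x1817FFFF

The trailing 4 digits are 0, so subtracting 1 borrows through: they become F and the next digit up decrements.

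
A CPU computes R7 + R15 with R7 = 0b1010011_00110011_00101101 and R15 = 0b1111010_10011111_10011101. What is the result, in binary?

0b110011011101001011001010

Add column by column in base 2, right to left:
  1+1 = 0 carry 1
  0+0+1 = 1
  1+1 = 0 carry 1
  1+1+1 = 1 carry 1
  0+1+1 = 0 carry 1
  1+0+1 = 0 carry 1
  0+0+1 = 1
  0+1 = 1
  1+1 = 0 carry 1
  1+1+1 = 1 carry 1
  0+1+1 = 0 carry 1
  0+1+1 = 0 carry 1
  1+1+1 = 1 carry 1
  1+0+1 = 0 carry 1
  0+0+1 = 1
  0+1 = 1
  1+0 = 1
  1+1 = 0 carry 1
  0+0+1 = 1
  0+1 = 1
  1+1 = 0 carry 1
  0+1+1 = 0 carry 1
  1+1+1 = 1 carry 1
  final carry 1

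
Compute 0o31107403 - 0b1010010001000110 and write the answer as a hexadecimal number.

0x63EABD

0o31107403 = 0x648F03 in hexadecimal.
0b1010010001000110 = 0xA446 in hexadecimal.
Subtract column by column in base 16:
  3-6 → D (borrow)
  0-4-1 → B (borrow)
  F-4-1 → A
  8-A → E (borrow)
  4-0-1 → 3
  6-0 → 6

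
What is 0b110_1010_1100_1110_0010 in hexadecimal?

0x6ace2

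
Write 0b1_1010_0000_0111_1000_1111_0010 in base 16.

0x1A078F2

Group the bits into nibbles: 0001 1010 0000 0111 1000 1111 0010 → 1A078F2.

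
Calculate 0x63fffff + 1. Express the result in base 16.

The trailing 5 digits are F (max in base 16), so adding 1 cascades: they roll to 0 and the next digit up increments.

0x6400000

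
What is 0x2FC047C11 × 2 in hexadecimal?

0x5F808F822

Multiply each base-16 digit by 2, carrying:
  1×2 = 2 → write 2
  1×2 = 2 → write 2
  C×2 = 24 → write 8 carry 1
  7×2+1 = 15 → write F
  4×2 = 8 → write 8
  0×2 = 0 → write 0
  C×2 = 24 → write 8 carry 1
  F×2+1 = 31 → write F carry 1
  2×2+1 = 5 → write 5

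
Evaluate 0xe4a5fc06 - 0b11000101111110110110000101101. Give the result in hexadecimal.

0xcbe68fd9

0b11000101111110110110000101101 = 0x18bf6c2d in hexadecimal.
Subtract column by column in base 16:
  6-d → 9 (borrow)
  0-2-1 → d (borrow)
  c-c-1 → f (borrow)
  f-6-1 → 8
  5-f → 6 (borrow)
  a-b-1 → e (borrow)
  4-8-1 → b (borrow)
  e-1-1 → c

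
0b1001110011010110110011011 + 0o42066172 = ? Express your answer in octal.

0o160415025

0b1001110011010110110011011 = 0o116326633 in octal.
Add column by column in base 8, right to left:
  3+2 = 5
  3+7 = 2 carry 1
  6+1+1 = 0 carry 1
  6+6+1 = 5 carry 1
  2+6+1 = 1 carry 1
  3+0+1 = 4
  6+2 = 0 carry 1
  1+4+1 = 6
  1+0 = 1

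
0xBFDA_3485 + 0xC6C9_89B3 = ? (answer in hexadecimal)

Add column by column in base 16, right to left:
  5+3 = 8
  8+B = 3 carry 1
  4+9+1 = E
  3+8 = B
  A+9 = 3 carry 1
  D+C+1 = A carry 1
  F+6+1 = 6 carry 1
  B+C+1 = 8 carry 1
  final carry 1

0x186A3BE38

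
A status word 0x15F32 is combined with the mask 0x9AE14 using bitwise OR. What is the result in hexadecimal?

OR each hex digit independently (no carries):
  1|9=9, 5|A=F, F|E=F, 3|1=3, 2|4=6

0x9FF36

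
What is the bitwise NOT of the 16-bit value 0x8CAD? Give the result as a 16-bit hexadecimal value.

Each hex digit d becomes F−d:
  8→7, C→3, A→5, D→2

0x7352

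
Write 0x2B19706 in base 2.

0b10101100011001011100000110

Expand each hex digit to 4 bits: 2=0010 B=1011 1=0001 9=1001 7=0111 0=0000 6=0110.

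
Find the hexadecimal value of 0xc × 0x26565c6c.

Multiply each base-16 digit by 12, carrying:
  c×12 = 144 → write 0 carry 9
  6×12+9 = 81 → write 1 carry 5
  c×12+5 = 149 → write 5 carry 9
  5×12+9 = 69 → write 5 carry 4
  6×12+4 = 76 → write c carry 4
  5×12+4 = 64 → write 0 carry 4
  6×12+4 = 76 → write c carry 4
  2×12+4 = 28 → write c carry 1
  remaining carry: 1

0x1cc0c5510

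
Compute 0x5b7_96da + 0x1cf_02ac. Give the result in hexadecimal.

0x7869986

Add column by column in base 16, right to left:
  a+c = 6 carry 1
  d+a+1 = 8 carry 1
  6+2+1 = 9
  9+0 = 9
  7+f = 6 carry 1
  b+c+1 = 8 carry 1
  5+1+1 = 7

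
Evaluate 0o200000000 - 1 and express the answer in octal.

0o177777777

The trailing 8 digits are 0, so subtracting 1 borrows through: they become 7 and the next digit up decrements.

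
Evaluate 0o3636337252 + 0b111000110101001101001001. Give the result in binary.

0b11111010111010001000111110011

0o3636337252 = 0b11110011110011011111010101010 in binary.
Add column by column in base 2, right to left:
  0+1 = 1
  1+0 = 1
  0+0 = 0
  1+1 = 0 carry 1
  0+0+1 = 1
  1+0 = 1
  0+1 = 1
  1+0 = 1
  0+1 = 1
  1+1 = 0 carry 1
  1+0+1 = 0 carry 1
  1+0+1 = 0 carry 1
  1+1+1 = 1 carry 1
  1+0+1 = 0 carry 1
  0+1+1 = 0 carry 1
  1+0+1 = 0 carry 1
  1+1+1 = 1 carry 1
  0+1+1 = 0 carry 1
  0+0+1 = 1
  1+0 = 1
  1+0 = 1
  1+1 = 0 carry 1
  1+1+1 = 1 carry 1
  0+1+1 = 0 carry 1
  0+0+1 = 1
  1+0 = 1
  1+0 = 1
  1+0 = 1
  1+0 = 1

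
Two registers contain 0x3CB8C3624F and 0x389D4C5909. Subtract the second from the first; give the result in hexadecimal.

Subtract column by column in base 16:
  F-9 → 6
  4-0 → 4
  2-9 → 9 (borrow)
  6-5-1 → 0
  3-C → 7 (borrow)
  C-4-1 → 7
  8-D → B (borrow)
  B-9-1 → 1
  C-8 → 4
  3-3 → 0

0x41B770946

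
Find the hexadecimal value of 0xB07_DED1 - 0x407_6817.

0x70076BA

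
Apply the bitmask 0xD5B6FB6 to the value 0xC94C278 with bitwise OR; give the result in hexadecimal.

0xDDFEFFE

OR each hex digit independently (no carries):
  C|D=D, 9|5=D, 4|B=F, C|6=E, 2|F=F, 7|B=F, 8|6=E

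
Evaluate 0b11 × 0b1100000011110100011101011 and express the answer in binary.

0b100100001011011101011000001

Multiply each base-2 digit by 3, carrying:
  1×3 = 3 → write 1 carry 1
  1×3+1 = 4 → write 0 carry 2
  0×3+2 = 2 → write 0 carry 1
  1×3+1 = 4 → write 0 carry 2
  0×3+2 = 2 → write 0 carry 1
  1×3+1 = 4 → write 0 carry 2
  1×3+2 = 5 → write 1 carry 2
  1×3+2 = 5 → write 1 carry 2
  0×3+2 = 2 → write 0 carry 1
  0×3+1 = 1 → write 1
  0×3 = 0 → write 0
  1×3 = 3 → write 1 carry 1
  0×3+1 = 1 → write 1
  1×3 = 3 → write 1 carry 1
  1×3+1 = 4 → write 0 carry 2
  1×3+2 = 5 → write 1 carry 2
  1×3+2 = 5 → write 1 carry 2
  0×3+2 = 2 → write 0 carry 1
  0×3+1 = 1 → write 1
  0×3 = 0 → write 0
  0×3 = 0 → write 0
  0×3 = 0 → write 0
  0×3 = 0 → write 0
  1×3 = 3 → write 1 carry 1
  1×3+1 = 4 → write 0 carry 2
  remaining carry: 10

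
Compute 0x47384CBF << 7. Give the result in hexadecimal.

0x239C265F80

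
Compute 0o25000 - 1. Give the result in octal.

0o24777

The trailing 3 digits are 0, so subtracting 1 borrows through: they become 7 and the next digit up decrements.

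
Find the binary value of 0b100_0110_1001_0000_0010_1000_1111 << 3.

Left shift by 3: append 3 zero bits.

0b100011010010000001010001111000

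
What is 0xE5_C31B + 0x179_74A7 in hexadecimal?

0x25F37C2

Add column by column in base 16, right to left:
  B+7 = 2 carry 1
  1+A+1 = C
  3+4 = 7
  C+7 = 3 carry 1
  5+9+1 = F
  E+7 = 5 carry 1
  0+1+1 = 2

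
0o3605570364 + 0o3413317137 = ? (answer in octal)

Add column by column in base 8, right to left:
  4+7 = 3 carry 1
  6+3+1 = 2 carry 1
  3+1+1 = 5
  0+7 = 7
  7+1 = 0 carry 1
  5+3+1 = 1 carry 1
  5+3+1 = 1 carry 1
  0+1+1 = 2
  6+4 = 2 carry 1
  3+3+1 = 7

0o7221107523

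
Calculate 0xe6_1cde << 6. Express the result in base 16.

6 bits is not a whole number of base-16 digits; in binary: 111001100001110011011110 << 6 = 111001100001110011011110000000.

0x39873780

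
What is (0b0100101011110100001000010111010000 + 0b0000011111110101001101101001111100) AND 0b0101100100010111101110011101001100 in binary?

Add column by column in base 2, right to left:
  0+0 = 0
  0+0 = 0
  0+1 = 1
  0+1 = 1
  1+1 = 0 carry 1
  0+1+1 = 0 carry 1
  1+1+1 = 1 carry 1
  1+0+1 = 0 carry 1
  1+0+1 = 0 carry 1
  0+1+1 = 0 carry 1
  1+0+1 = 0 carry 1
  0+1+1 = 0 carry 1
  0+1+1 = 0 carry 1
  0+0+1 = 1
  0+1 = 1
  1+1 = 0 carry 1
  0+0+1 = 1
  0+0 = 0
  0+1 = 1
  0+0 = 0
  1+1 = 0 carry 1
  0+0+1 = 1
  1+1 = 0 carry 1
  1+1+1 = 1 carry 1
  1+1+1 = 1 carry 1
  1+1+1 = 1 carry 1
  0+1+1 = 0 carry 1
  1+1+1 = 1 carry 1
  0+1+1 = 0 carry 1
  1+0+1 = 0 carry 1
  0+0+1 = 1
  0+0 = 0
  1+0 = 1
Sum = 0b101001011101001010110000001001100; now AND with 0b0101100100010111101110011101001100:
  0101001011101001010110000001001100
& 0101100100010111101110011101001100
= 0101000000000001000110000001001100

0b101000000000001000110000001001100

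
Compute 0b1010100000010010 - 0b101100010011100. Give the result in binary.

Subtract column by column in base 2:
  0-0 → 0
  1-0 → 1
  0-1 → 1 (borrow)
  0-1-1 → 0 (borrow)
  1-1-1 → 1 (borrow)
  0-0-1 → 1 (borrow)
  0-0-1 → 1 (borrow)
  0-1-1 → 0 (borrow)
  0-0-1 → 1 (borrow)
  0-0-1 → 1 (borrow)
  0-0-1 → 1 (borrow)
  1-1-1 → 1 (borrow)
  0-1-1 → 0 (borrow)
  1-0-1 → 0
  0-1 → 1 (borrow)
  1-0-1 → 0

0b100111101110110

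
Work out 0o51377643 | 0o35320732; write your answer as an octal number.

0o75377773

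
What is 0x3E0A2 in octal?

Expand each hex digit to 4 bits: 3=0011 E=1110 0=0000 A=1010 2=0010.
Group the bits in threes: 111 110 000 010 100 010 → 760242.

0o760242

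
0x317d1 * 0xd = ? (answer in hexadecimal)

0x28359d

Multiply each base-16 digit by 13, carrying:
  1×13 = 13 → write d
  d×13 = 169 → write 9 carry 10
  7×13+10 = 101 → write 5 carry 6
  1×13+6 = 19 → write 3 carry 1
  3×13+1 = 40 → write 8 carry 2
  remaining carry: 2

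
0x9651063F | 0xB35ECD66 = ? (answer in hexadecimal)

0xB75FCF7F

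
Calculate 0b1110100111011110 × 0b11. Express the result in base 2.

Multiply each base-2 digit by 3, carrying:
  0×3 = 0 → write 0
  1×3 = 3 → write 1 carry 1
  1×3+1 = 4 → write 0 carry 2
  1×3+2 = 5 → write 1 carry 2
  1×3+2 = 5 → write 1 carry 2
  0×3+2 = 2 → write 0 carry 1
  1×3+1 = 4 → write 0 carry 2
  1×3+2 = 5 → write 1 carry 2
  1×3+2 = 5 → write 1 carry 2
  0×3+2 = 2 → write 0 carry 1
  0×3+1 = 1 → write 1
  1×3 = 3 → write 1 carry 1
  0×3+1 = 1 → write 1
  1×3 = 3 → write 1 carry 1
  1×3+1 = 4 → write 0 carry 2
  1×3+2 = 5 → write 1 carry 2
  remaining carry: 10

0b101011110110011010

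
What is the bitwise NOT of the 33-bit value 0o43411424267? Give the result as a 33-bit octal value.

Each oct digit d becomes 7−d:
  4→3, 3→4, 4→3, 1→6, 1→6, 4→3, 2→5, 4→3, 2→5, 6→1, 7→0

0o34366353510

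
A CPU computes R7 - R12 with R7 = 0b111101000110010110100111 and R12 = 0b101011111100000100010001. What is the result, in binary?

0b10001001010010010010110

Subtract column by column in base 2:
  1-1 → 0
  1-0 → 1
  1-0 → 1
  0-0 → 0
  0-1 → 1 (borrow)
  1-0-1 → 0
  0-0 → 0
  1-0 → 1
  1-1 → 0
  0-0 → 0
  1-0 → 1
  0-0 → 0
  0-0 → 0
  1-0 → 1
  1-1 → 0
  0-1 → 1 (borrow)
  0-1-1 → 0 (borrow)
  0-1-1 → 0 (borrow)
  1-1-1 → 1 (borrow)
  0-1-1 → 0 (borrow)
  1-0-1 → 0
  1-1 → 0
  1-0 → 1
  1-1 → 0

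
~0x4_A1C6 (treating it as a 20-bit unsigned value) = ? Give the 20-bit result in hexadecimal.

Each hex digit d becomes F−d:
  4→B, A→5, 1→E, C→3, 6→9

0xB5E39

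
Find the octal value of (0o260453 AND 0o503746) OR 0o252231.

0o260453 AND 0o503746 = 0o000442.
Then OR with 0o252231.

0o252673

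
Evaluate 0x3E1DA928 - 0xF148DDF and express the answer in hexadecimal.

0x2F091B49

Subtract column by column in base 16:
  8-F → 9 (borrow)
  2-D-1 → 4 (borrow)
  9-D-1 → B (borrow)
  A-8-1 → 1
  D-4 → 9
  1-1 → 0
  E-F → F (borrow)
  3-0-1 → 2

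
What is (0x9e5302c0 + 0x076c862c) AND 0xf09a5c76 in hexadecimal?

0xa09a0864

Add column by column in base 16, right to left:
  0+c = c
  c+2 = e
  2+6 = 8
  0+8 = 8
  3+c = f
  5+6 = b
  e+7 = 5 carry 1
  9+0+1 = a
Sum = 0xa5bf88ec; now AND with 0xf09a5c76:
  a&f=a, 5&0=0, b&9=9, f&a=a, 8&5=0, 8&c=8, e&7=6, c&6=4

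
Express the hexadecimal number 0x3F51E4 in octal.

Expand each hex digit to 4 bits: 3=0011 F=1111 5=0101 1=0001 E=1110 4=0100.
Group the bits in threes: 001 111 110 101 000 111 100 100 → 17650744.

0o17650744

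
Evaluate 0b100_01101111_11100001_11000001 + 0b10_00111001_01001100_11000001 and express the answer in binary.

0b110101010010010111010000010

Add column by column in base 2, right to left:
  1+1 = 0 carry 1
  0+0+1 = 1
  0+0 = 0
  0+0 = 0
  0+0 = 0
  0+0 = 0
  1+1 = 0 carry 1
  1+1+1 = 1 carry 1
  1+0+1 = 0 carry 1
  0+0+1 = 1
  0+1 = 1
  0+1 = 1
  0+0 = 0
  1+0 = 1
  1+1 = 0 carry 1
  1+0+1 = 0 carry 1
  1+1+1 = 1 carry 1
  1+0+1 = 0 carry 1
  1+0+1 = 0 carry 1
  1+1+1 = 1 carry 1
  0+1+1 = 0 carry 1
  1+1+1 = 1 carry 1
  1+0+1 = 0 carry 1
  0+0+1 = 1
  0+0 = 0
  0+1 = 1
  1+0 = 1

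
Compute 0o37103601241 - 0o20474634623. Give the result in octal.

0o16406744416

Subtract column by column in base 8:
  1-3 → 6 (borrow)
  4-2-1 → 1
  2-6 → 4 (borrow)
  1-4-1 → 4 (borrow)
  0-3-1 → 4 (borrow)
  6-6-1 → 7 (borrow)
  3-4-1 → 6 (borrow)
  0-7-1 → 0 (borrow)
  1-4-1 → 4 (borrow)
  7-0-1 → 6
  3-2 → 1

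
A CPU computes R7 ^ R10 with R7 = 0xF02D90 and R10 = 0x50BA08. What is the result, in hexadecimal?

0xA09798

XOR each hex digit independently (no carries):
  F^5=A, 0^0=0, 2^B=9, D^A=7, 9^0=9, 0^8=8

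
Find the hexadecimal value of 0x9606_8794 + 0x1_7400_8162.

0x20A0708F6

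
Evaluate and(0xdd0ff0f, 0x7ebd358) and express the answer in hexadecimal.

0x5c0d308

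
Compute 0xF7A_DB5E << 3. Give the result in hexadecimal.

3 bits is not a whole number of base-16 digits; in binary: 1111011110101101101101011110 << 3 = 1111011110101101101101011110000.

0x7BD6DAF0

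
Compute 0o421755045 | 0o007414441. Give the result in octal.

OR each oct digit independently (no carries):
  4|0=4, 2|0=2, 1|7=7, 7|4=7, 5|1=5, 5|4=5, 0|4=4, 4|4=4, 5|1=5

0o427755445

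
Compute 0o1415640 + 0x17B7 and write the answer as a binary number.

0o1415640 = 0b1100001101110100000 in binary.
0x17B7 = 0b1011110110111 in binary.
Add column by column in base 2, right to left:
  0+1 = 1
  0+1 = 1
  0+1 = 1
  0+0 = 0
  0+1 = 1
  1+1 = 0 carry 1
  0+0+1 = 1
  1+1 = 0 carry 1
  1+1+1 = 1 carry 1
  1+1+1 = 1 carry 1
  0+1+1 = 0 carry 1
  1+0+1 = 0 carry 1
  1+1+1 = 1 carry 1
  0+0+1 = 1
  0+0 = 0
  0+0 = 0
  0+0 = 0
  1+0 = 1
  1+0 = 1

0b1100011001101010111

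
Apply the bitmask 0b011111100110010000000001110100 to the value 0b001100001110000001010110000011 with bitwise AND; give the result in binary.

AND bit by bit (1 only where both bits are 1):
  001100001110000001010110000011
& 011111100110010000000001110100
= 001100000110000000000000000000

0b001100000110000000000000000000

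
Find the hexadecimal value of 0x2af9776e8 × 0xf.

0x2849dff798

Multiply each base-16 digit by 15, carrying:
  8×15 = 120 → write 8 carry 7
  e×15+7 = 217 → write 9 carry 13
  6×15+13 = 103 → write 7 carry 6
  7×15+6 = 111 → write f carry 6
  7×15+6 = 111 → write f carry 6
  9×15+6 = 141 → write d carry 8
  f×15+8 = 233 → write 9 carry 14
  a×15+14 = 164 → write 4 carry 10
  2×15+10 = 40 → write 8 carry 2
  remaining carry: 2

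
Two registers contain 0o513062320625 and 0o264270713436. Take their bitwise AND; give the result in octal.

AND each oct digit independently (no carries):
  5&2=0, 1&6=0, 3&4=0, 0&2=0, 6&7=6, 2&0=0, 3&7=3, 2&1=0, 0&3=0, 6&4=4, 2&3=2, 5&6=4

0o000060300424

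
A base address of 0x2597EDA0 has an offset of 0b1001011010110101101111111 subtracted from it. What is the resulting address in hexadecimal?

0b1001011010110101101111111 = 0x12D6B7F in hexadecimal.
Subtract column by column in base 16:
  0-F → 1 (borrow)
  A-7-1 → 2
  D-B → 2
  E-6 → 8
  7-D → A (borrow)
  9-2-1 → 6
  5-1 → 4
  2-0 → 2

0x246A8221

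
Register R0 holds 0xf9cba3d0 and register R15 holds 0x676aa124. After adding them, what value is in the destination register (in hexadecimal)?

0x1613644f4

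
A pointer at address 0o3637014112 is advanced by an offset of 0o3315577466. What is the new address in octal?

0o7154613600

Add column by column in base 8, right to left:
  2+6 = 0 carry 1
  1+6+1 = 0 carry 1
  1+4+1 = 6
  4+7 = 3 carry 1
  1+7+1 = 1 carry 1
  0+5+1 = 6
  7+5 = 4 carry 1
  3+1+1 = 5
  6+3 = 1 carry 1
  3+3+1 = 7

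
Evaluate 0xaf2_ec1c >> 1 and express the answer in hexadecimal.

0x579760e

1 bits is not a whole number of base-16 digits; in binary: 1010111100101110110000011100 >> 1 = 101011110010111011000001110.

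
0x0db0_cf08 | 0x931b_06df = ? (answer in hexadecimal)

OR each hex digit independently (no carries):
  0|9=9, d|3=f, b|1=b, 0|b=b, c|0=c, f|6=f, 0|d=d, 8|f=f

0x9fbbcfdf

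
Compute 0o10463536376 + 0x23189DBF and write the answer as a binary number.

0b1100111111001110101101010111101

0o10463536376 = 0b1000100110011101011110011111110 in binary.
0x23189DBF = 0b100011000110001001110110111111 in binary.
Add column by column in base 2, right to left:
  0+1 = 1
  1+1 = 0 carry 1
  1+1+1 = 1 carry 1
  1+1+1 = 1 carry 1
  1+1+1 = 1 carry 1
  1+1+1 = 1 carry 1
  1+0+1 = 0 carry 1
  1+1+1 = 1 carry 1
  0+1+1 = 0 carry 1
  0+0+1 = 1
  1+1 = 0 carry 1
  1+1+1 = 1 carry 1
  1+1+1 = 1 carry 1
  1+0+1 = 0 carry 1
  0+0+1 = 1
  1+1 = 0 carry 1
  0+0+1 = 1
  1+0 = 1
  1+0 = 1
  1+1 = 0 carry 1
  0+1+1 = 0 carry 1
  0+0+1 = 1
  1+0 = 1
  1+0 = 1
  0+1 = 1
  0+1 = 1
  1+0 = 1
  0+0 = 0
  0+0 = 0
  0+1 = 1
  1+0 = 1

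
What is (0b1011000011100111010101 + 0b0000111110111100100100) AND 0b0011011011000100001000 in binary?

0b10000000001000

Add column by column in base 2, right to left:
  1+0 = 1
  0+0 = 0
  1+1 = 0 carry 1
  0+0+1 = 1
  1+0 = 1
  0+1 = 1
  1+0 = 1
  1+0 = 1
  1+1 = 0 carry 1
  0+1+1 = 0 carry 1
  0+1+1 = 0 carry 1
  1+1+1 = 1 carry 1
  1+0+1 = 0 carry 1
  1+1+1 = 1 carry 1
  0+1+1 = 0 carry 1
  0+1+1 = 0 carry 1
  0+1+1 = 0 carry 1
  0+1+1 = 0 carry 1
  1+0+1 = 0 carry 1
  1+0+1 = 0 carry 1
  0+0+1 = 1
  1+0 = 1
Sum = 0b1100000010100011111001; now AND with 0b0011011011000100001000:
  1100000010100011111001
& 0011011011000100001000
= 0000000010000000001000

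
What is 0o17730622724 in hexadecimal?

0x7F6325D4

Each octal digit is 3 bits: 1=001 7=111 7=111 3=011 0=000 6=110 2=010 2=010 7=111 2=010 4=100.
Group the bits into nibbles: 0111 1111 0110 0011 0010 0101 1101 0100 → 7F6325D4.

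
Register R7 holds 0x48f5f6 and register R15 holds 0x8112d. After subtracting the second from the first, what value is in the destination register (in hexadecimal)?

Subtract column by column in base 16:
  6-d → 9 (borrow)
  f-2-1 → c
  5-1 → 4
  f-1 → e
  8-8 → 0
  4-0 → 4

0x40e4c9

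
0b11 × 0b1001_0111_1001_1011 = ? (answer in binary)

0b11100011011010001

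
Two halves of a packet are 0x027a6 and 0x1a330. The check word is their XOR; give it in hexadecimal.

XOR each hex digit independently (no carries):
  0^1=1, 2^a=8, 7^3=4, a^3=9, 6^0=6

0x18496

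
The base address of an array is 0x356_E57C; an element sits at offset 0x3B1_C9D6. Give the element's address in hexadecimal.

Add column by column in base 16, right to left:
  C+6 = 2 carry 1
  7+D+1 = 5 carry 1
  5+9+1 = F
  E+C = A carry 1
  6+1+1 = 8
  5+B = 0 carry 1
  3+3+1 = 7

0x708AF52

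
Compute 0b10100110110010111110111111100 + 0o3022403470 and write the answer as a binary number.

0o3022403470 = 0b11000010010100000011100111000 in binary.
Add column by column in base 2, right to left:
  0+0 = 0
  0+0 = 0
  1+0 = 1
  1+1 = 0 carry 1
  1+1+1 = 1 carry 1
  1+1+1 = 1 carry 1
  1+0+1 = 0 carry 1
  1+0+1 = 0 carry 1
  1+1+1 = 1 carry 1
  0+1+1 = 0 carry 1
  1+1+1 = 1 carry 1
  1+0+1 = 0 carry 1
  1+0+1 = 0 carry 1
  1+0+1 = 0 carry 1
  1+0+1 = 0 carry 1
  0+0+1 = 1
  1+0 = 1
  0+1 = 1
  0+0 = 0
  1+1 = 0 carry 1
  1+0+1 = 0 carry 1
  0+0+1 = 1
  1+1 = 0 carry 1
  1+0+1 = 0 carry 1
  0+0+1 = 1
  0+0 = 0
  1+0 = 1
  0+1 = 1
  1+1 = 0 carry 1
  final carry 1

0b101101001000111000010100110100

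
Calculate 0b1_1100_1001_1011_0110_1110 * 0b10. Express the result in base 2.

0b1110010011011011011100

Multiply each base-2 digit by 2, carrying:
  0×2 = 0 → write 0
  1×2 = 2 → write 0 carry 1
  1×2+1 = 3 → write 1 carry 1
  1×2+1 = 3 → write 1 carry 1
  0×2+1 = 1 → write 1
  1×2 = 2 → write 0 carry 1
  1×2+1 = 3 → write 1 carry 1
  0×2+1 = 1 → write 1
  1×2 = 2 → write 0 carry 1
  1×2+1 = 3 → write 1 carry 1
  0×2+1 = 1 → write 1
  1×2 = 2 → write 0 carry 1
  1×2+1 = 3 → write 1 carry 1
  0×2+1 = 1 → write 1
  0×2 = 0 → write 0
  1×2 = 2 → write 0 carry 1
  0×2+1 = 1 → write 1
  0×2 = 0 → write 0
  1×2 = 2 → write 0 carry 1
  1×2+1 = 3 → write 1 carry 1
  1×2+1 = 3 → write 1 carry 1
  remaining carry: 1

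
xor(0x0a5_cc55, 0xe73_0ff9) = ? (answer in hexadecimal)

0xed6c3ac

XOR each hex digit independently (no carries):
  0^e=e, a^7=d, 5^3=6, c^0=c, c^f=3, 5^f=a, 5^9=c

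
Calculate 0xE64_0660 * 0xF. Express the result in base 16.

0xD7DC5FA0

Multiply each base-16 digit by 15, carrying:
  0×15 = 0 → write 0
  6×15 = 90 → write A carry 5
  6×15+5 = 95 → write F carry 5
  0×15+5 = 5 → write 5
  4×15 = 60 → write C carry 3
  6×15+3 = 93 → write D carry 5
  E×15+5 = 215 → write 7 carry 13
  remaining carry: D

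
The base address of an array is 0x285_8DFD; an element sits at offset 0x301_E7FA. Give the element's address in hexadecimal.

Add column by column in base 16, right to left:
  D+A = 7 carry 1
  F+F+1 = F carry 1
  D+7+1 = 5 carry 1
  8+E+1 = 7 carry 1
  5+1+1 = 7
  8+0 = 8
  2+3 = 5

0x58775F7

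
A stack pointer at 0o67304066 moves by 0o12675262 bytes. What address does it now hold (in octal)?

0o102201350

Add column by column in base 8, right to left:
  6+2 = 0 carry 1
  6+6+1 = 5 carry 1
  0+2+1 = 3
  4+5 = 1 carry 1
  0+7+1 = 0 carry 1
  3+6+1 = 2 carry 1
  7+2+1 = 2 carry 1
  6+1+1 = 0 carry 1
  final carry 1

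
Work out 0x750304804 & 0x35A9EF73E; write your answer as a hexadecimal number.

0x350104004

AND each hex digit independently (no carries):
  7&3=3, 5&5=5, 0&A=0, 3&9=1, 0&E=0, 4&F=4, 8&7=0, 0&3=0, 4&E=4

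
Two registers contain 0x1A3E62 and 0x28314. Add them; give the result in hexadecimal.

Add column by column in base 16, right to left:
  2+4 = 6
  6+1 = 7
  E+3 = 1 carry 1
  3+8+1 = C
  A+2 = C
  1+0 = 1

0x1CC176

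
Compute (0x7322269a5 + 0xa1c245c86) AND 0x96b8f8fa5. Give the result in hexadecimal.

0x14a068621

Add column by column in base 16, right to left:
  5+6 = b
  a+8 = 2 carry 1
  9+c+1 = 6 carry 1
  6+5+1 = c
  2+4 = 6
  2+2 = 4
  2+c = e
  3+1 = 4
  7+a = 1 carry 1
  final carry 1
Sum = 0x114e46c62b; now AND with 0x96b8f8fa5:
  1&0=0, 1&9=1, 4&6=4, e&b=a, 4&8=0, 6&f=6, c&8=8, 6&f=6, 2&a=2, b&5=1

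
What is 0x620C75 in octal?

0o30406165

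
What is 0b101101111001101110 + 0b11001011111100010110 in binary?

Add column by column in base 2, right to left:
  0+0 = 0
  1+1 = 0 carry 1
  1+1+1 = 1 carry 1
  1+0+1 = 0 carry 1
  0+1+1 = 0 carry 1
  1+0+1 = 0 carry 1
  1+0+1 = 0 carry 1
  0+0+1 = 1
  0+1 = 1
  1+1 = 0 carry 1
  1+1+1 = 1 carry 1
  1+1+1 = 1 carry 1
  1+1+1 = 1 carry 1
  0+1+1 = 0 carry 1
  1+0+1 = 0 carry 1
  1+1+1 = 1 carry 1
  0+0+1 = 1
  1+0 = 1
  0+1 = 1
  0+1 = 1

0b11111001110110000100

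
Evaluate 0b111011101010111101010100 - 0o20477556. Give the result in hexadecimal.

0xAC2FE6

0b111011101010111101010100 = 0xEEAF54 in hexadecimal.
0o20477556 = 0x427F6E in hexadecimal.
Subtract column by column in base 16:
  4-E → 6 (borrow)
  5-6-1 → E (borrow)
  F-F-1 → F (borrow)
  A-7-1 → 2
  E-2 → C
  E-4 → A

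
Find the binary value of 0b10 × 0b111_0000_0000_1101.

Multiply each base-2 digit by 2, carrying:
  1×2 = 2 → write 0 carry 1
  0×2+1 = 1 → write 1
  1×2 = 2 → write 0 carry 1
  1×2+1 = 3 → write 1 carry 1
  0×2+1 = 1 → write 1
  0×2 = 0 → write 0
  0×2 = 0 → write 0
  0×2 = 0 → write 0
  0×2 = 0 → write 0
  0×2 = 0 → write 0
  0×2 = 0 → write 0
  0×2 = 0 → write 0
  1×2 = 2 → write 0 carry 1
  1×2+1 = 3 → write 1 carry 1
  1×2+1 = 3 → write 1 carry 1
  remaining carry: 1

0b1110000000011010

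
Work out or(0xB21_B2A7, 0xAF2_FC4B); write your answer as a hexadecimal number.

0xBF3FEEF

OR each hex digit independently (no carries):
  B|A=B, 2|F=F, 1|2=3, B|F=F, 2|C=E, A|4=E, 7|B=F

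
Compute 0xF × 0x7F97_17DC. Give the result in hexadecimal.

Multiply each base-16 digit by 15, carrying:
  C×15 = 180 → write 4 carry 11
  D×15+11 = 206 → write E carry 12
  7×15+12 = 117 → write 5 carry 7
  1×15+7 = 22 → write 6 carry 1
  7×15+1 = 106 → write A carry 6
  9×15+6 = 141 → write D carry 8
  F×15+8 = 233 → write 9 carry 14
  7×15+14 = 119 → write 7 carry 7
  remaining carry: 7

0x779DA65E4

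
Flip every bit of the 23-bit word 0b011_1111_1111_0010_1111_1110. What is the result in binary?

Invert each bit: 01111111111001011111110 → 10000000000110100000001.

0b10000000000110100000001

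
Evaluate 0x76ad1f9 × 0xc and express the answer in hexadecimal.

Multiply each base-16 digit by 12, carrying:
  9×12 = 108 → write c carry 6
  f×12+6 = 186 → write a carry 11
  1×12+11 = 23 → write 7 carry 1
  d×12+1 = 157 → write d carry 9
  a×12+9 = 129 → write 1 carry 8
  6×12+8 = 80 → write 0 carry 5
  7×12+5 = 89 → write 9 carry 5
  remaining carry: 5

0x5901d7ac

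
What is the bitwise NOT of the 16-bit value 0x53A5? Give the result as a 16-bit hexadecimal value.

Each hex digit d becomes F−d:
  5→A, 3→C, A→5, 5→A

0xAC5A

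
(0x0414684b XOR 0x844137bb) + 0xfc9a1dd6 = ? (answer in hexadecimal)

First 0x0414684b XOR 0x844137bb = 0x80555ff0.
Add column by column in base 16, right to left:
  0+6 = 6
  f+d = c carry 1
  f+d+1 = d carry 1
  5+1+1 = 7
  5+a = f
  5+9 = e
  0+c = c
  8+f = 7 carry 1
  final carry 1

0x17cef7dc6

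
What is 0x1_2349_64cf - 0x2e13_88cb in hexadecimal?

Subtract column by column in base 16:
  f-b → 4
  c-c → 0
  4-8 → c (borrow)
  6-8-1 → d (borrow)
  9-3-1 → 5
  4-1 → 3
  3-e → 5 (borrow)
  2-2-1 → f (borrow)
  1-0-1 → 0

0xf535dc04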